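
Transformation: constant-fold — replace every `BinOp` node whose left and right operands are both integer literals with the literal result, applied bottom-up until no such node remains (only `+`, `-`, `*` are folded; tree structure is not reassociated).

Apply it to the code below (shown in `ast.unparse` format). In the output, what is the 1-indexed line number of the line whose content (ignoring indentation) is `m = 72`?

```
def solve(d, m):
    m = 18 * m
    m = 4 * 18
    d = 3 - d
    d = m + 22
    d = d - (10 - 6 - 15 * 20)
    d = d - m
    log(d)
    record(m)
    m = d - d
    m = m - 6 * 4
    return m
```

Transformed code:
def solve(d, m):
    m = 18 * m
    m = 72
    d = 3 - d
    d = m + 22
    d = d - -296
    d = d - m
    log(d)
    record(m)
    m = d - d
    m = m - 24
    return m

3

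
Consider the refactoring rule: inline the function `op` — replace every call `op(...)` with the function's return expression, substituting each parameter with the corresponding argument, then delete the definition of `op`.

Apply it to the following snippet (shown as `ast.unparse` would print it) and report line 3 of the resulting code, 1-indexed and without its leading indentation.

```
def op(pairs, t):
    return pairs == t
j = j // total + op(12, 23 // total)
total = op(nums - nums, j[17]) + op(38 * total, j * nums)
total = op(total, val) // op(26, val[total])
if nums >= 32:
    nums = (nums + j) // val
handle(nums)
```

total = (total == val) // (26 == val[total])

Transformed code:
j = j // total + (12 == 23 // total)
total = (nums - nums == j[17]) + (38 * total == j * nums)
total = (total == val) // (26 == val[total])
if nums >= 32:
    nums = (nums + j) // val
handle(nums)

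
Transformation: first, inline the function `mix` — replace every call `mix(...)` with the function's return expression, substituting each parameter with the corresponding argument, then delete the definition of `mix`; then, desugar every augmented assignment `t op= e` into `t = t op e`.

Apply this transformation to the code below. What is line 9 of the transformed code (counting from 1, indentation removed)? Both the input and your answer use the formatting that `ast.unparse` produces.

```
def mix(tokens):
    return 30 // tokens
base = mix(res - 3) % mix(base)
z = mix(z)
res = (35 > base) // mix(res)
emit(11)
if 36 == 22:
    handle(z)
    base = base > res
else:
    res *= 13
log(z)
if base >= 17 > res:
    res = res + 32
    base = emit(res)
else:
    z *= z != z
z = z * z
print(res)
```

res = res * 13

Transformed code:
base = 30 // (res - 3) % (30 // base)
z = 30 // z
res = (35 > base) // (30 // res)
emit(11)
if 36 == 22:
    handle(z)
    base = base > res
else:
    res = res * 13
log(z)
if base >= 17 > res:
    res = res + 32
    base = emit(res)
else:
    z = z * (z != z)
z = z * z
print(res)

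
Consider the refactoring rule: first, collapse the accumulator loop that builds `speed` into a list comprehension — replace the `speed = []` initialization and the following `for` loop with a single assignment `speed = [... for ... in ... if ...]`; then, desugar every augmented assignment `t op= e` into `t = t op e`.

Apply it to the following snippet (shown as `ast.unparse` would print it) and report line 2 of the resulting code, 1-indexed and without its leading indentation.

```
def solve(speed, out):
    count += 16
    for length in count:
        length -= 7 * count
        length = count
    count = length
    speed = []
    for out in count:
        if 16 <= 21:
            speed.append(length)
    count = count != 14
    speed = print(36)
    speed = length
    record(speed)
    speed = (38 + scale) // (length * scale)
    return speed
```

count = count + 16

Transformed code:
def solve(speed, out):
    count = count + 16
    for length in count:
        length = length - 7 * count
        length = count
    count = length
    speed = [length for out in count if 16 <= 21]
    count = count != 14
    speed = print(36)
    speed = length
    record(speed)
    speed = (38 + scale) // (length * scale)
    return speed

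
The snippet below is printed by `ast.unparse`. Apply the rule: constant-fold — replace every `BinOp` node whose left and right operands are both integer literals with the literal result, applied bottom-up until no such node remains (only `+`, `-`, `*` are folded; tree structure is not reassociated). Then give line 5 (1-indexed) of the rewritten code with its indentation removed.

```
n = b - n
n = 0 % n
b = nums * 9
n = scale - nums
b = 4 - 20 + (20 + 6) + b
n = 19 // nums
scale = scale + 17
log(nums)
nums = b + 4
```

Transformed code:
n = b - n
n = 0 % n
b = nums * 9
n = scale - nums
b = 10 + b
n = 19 // nums
scale = scale + 17
log(nums)
nums = b + 4

b = 10 + b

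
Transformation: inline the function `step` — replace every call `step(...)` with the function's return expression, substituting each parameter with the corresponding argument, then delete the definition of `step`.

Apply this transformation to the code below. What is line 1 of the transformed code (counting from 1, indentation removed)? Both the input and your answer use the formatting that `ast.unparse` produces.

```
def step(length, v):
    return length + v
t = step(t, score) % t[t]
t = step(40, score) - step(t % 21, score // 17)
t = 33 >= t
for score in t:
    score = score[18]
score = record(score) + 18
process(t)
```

Transformed code:
t = (t + score) % t[t]
t = 40 + score - (t % 21 + score // 17)
t = 33 >= t
for score in t:
    score = score[18]
score = record(score) + 18
process(t)

t = (t + score) % t[t]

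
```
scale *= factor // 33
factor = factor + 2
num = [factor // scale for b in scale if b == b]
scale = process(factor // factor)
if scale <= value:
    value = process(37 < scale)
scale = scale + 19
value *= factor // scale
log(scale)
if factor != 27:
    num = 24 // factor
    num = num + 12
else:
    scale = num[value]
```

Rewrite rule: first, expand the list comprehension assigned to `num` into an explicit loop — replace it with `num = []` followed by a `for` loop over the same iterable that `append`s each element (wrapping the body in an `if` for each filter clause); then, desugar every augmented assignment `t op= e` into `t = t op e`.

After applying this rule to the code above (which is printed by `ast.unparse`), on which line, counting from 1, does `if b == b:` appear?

5

Transformed code:
scale = scale * (factor // 33)
factor = factor + 2
num = []
for b in scale:
    if b == b:
        num.append(factor // scale)
scale = process(factor // factor)
if scale <= value:
    value = process(37 < scale)
scale = scale + 19
value = value * (factor // scale)
log(scale)
if factor != 27:
    num = 24 // factor
    num = num + 12
else:
    scale = num[value]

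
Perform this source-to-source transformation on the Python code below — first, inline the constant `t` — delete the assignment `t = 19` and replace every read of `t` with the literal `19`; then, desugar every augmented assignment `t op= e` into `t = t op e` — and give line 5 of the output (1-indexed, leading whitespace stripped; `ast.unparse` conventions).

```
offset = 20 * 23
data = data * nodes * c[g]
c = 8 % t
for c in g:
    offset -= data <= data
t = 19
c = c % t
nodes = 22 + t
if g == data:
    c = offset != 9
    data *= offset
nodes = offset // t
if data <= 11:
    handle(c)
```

offset = offset - (data <= data)

Transformed code:
offset = 20 * 23
data = data * nodes * c[g]
c = 8 % 19
for c in g:
    offset = offset - (data <= data)
c = c % 19
nodes = 22 + 19
if g == data:
    c = offset != 9
    data = data * offset
nodes = offset // 19
if data <= 11:
    handle(c)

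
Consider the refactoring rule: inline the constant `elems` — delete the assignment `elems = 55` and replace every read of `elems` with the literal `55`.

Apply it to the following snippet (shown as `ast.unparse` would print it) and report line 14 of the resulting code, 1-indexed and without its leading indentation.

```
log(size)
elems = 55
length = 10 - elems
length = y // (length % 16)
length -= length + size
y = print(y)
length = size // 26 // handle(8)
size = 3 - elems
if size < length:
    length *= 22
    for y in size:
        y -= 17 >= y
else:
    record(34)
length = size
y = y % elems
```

length = size

Transformed code:
log(size)
length = 10 - 55
length = y // (length % 16)
length -= length + size
y = print(y)
length = size // 26 // handle(8)
size = 3 - 55
if size < length:
    length *= 22
    for y in size:
        y -= 17 >= y
else:
    record(34)
length = size
y = y % 55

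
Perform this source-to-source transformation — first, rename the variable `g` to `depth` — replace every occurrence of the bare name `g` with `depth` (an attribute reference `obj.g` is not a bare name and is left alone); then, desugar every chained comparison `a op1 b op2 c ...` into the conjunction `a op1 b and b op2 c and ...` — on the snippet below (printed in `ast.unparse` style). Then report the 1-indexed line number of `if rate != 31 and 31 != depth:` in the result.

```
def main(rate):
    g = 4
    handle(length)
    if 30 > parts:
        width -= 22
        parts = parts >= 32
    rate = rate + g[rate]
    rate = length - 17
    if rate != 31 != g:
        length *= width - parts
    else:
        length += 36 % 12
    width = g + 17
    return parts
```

Transformed code:
def main(rate):
    depth = 4
    handle(length)
    if 30 > parts:
        width -= 22
        parts = parts >= 32
    rate = rate + depth[rate]
    rate = length - 17
    if rate != 31 and 31 != depth:
        length *= width - parts
    else:
        length += 36 % 12
    width = depth + 17
    return parts

9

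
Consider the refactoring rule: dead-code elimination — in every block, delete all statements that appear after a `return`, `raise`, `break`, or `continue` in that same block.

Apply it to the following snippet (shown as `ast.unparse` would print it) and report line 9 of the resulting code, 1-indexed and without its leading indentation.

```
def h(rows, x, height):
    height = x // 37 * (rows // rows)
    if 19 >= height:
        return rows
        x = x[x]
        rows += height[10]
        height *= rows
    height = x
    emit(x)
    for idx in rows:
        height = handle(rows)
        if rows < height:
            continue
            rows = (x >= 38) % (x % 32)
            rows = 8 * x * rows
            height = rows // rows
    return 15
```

Transformed code:
def h(rows, x, height):
    height = x // 37 * (rows // rows)
    if 19 >= height:
        return rows
    height = x
    emit(x)
    for idx in rows:
        height = handle(rows)
        if rows < height:
            continue
    return 15

if rows < height:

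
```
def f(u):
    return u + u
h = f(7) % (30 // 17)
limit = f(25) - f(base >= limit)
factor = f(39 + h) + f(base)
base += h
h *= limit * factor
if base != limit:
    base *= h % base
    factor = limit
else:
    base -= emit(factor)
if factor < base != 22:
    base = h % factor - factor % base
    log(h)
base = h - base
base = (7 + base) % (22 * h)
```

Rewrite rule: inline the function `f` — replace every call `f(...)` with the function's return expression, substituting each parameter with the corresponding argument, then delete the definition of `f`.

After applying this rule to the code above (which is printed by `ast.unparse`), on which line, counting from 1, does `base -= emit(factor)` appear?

10

Transformed code:
h = (7 + 7) % (30 // 17)
limit = 25 + 25 - ((base >= limit) + (base >= limit))
factor = 39 + h + (39 + h) + (base + base)
base += h
h *= limit * factor
if base != limit:
    base *= h % base
    factor = limit
else:
    base -= emit(factor)
if factor < base != 22:
    base = h % factor - factor % base
    log(h)
base = h - base
base = (7 + base) % (22 * h)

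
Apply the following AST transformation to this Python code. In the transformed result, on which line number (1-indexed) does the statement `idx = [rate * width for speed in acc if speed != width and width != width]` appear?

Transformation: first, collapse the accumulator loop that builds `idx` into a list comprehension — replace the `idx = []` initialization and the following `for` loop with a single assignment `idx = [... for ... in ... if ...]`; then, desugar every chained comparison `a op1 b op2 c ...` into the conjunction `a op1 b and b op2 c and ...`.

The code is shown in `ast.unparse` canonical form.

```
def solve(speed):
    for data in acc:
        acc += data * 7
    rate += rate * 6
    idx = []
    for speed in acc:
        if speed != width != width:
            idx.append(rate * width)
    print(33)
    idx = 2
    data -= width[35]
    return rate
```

Transformed code:
def solve(speed):
    for data in acc:
        acc += data * 7
    rate += rate * 6
    idx = [rate * width for speed in acc if speed != width and width != width]
    print(33)
    idx = 2
    data -= width[35]
    return rate

5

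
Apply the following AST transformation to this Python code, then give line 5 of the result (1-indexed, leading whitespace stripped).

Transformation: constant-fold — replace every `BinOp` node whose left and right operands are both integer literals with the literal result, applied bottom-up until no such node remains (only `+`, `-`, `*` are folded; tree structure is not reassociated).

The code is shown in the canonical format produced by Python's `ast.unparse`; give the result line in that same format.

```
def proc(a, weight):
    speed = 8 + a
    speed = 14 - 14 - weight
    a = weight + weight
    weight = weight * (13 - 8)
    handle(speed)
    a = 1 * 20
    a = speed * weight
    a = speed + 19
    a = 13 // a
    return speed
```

Transformed code:
def proc(a, weight):
    speed = 8 + a
    speed = 0 - weight
    a = weight + weight
    weight = weight * 5
    handle(speed)
    a = 20
    a = speed * weight
    a = speed + 19
    a = 13 // a
    return speed

weight = weight * 5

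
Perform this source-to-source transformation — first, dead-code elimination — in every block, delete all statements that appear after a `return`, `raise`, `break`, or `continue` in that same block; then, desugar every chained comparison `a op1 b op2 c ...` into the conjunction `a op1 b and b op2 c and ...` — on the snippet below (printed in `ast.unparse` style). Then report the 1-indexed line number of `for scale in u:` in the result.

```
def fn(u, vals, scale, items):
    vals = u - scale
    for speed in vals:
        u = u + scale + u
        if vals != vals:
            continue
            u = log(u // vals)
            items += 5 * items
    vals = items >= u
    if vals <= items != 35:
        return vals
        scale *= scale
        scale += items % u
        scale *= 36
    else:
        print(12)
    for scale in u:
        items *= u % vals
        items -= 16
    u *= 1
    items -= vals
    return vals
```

12

Transformed code:
def fn(u, vals, scale, items):
    vals = u - scale
    for speed in vals:
        u = u + scale + u
        if vals != vals:
            continue
    vals = items >= u
    if vals <= items and items != 35:
        return vals
    else:
        print(12)
    for scale in u:
        items *= u % vals
        items -= 16
    u *= 1
    items -= vals
    return vals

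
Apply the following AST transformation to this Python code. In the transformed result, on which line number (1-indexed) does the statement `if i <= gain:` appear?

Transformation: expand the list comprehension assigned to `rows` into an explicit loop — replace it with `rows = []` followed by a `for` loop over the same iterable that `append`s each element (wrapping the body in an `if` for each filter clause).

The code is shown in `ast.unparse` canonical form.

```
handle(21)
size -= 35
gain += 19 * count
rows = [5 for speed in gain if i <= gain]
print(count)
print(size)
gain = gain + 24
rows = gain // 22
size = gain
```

6

Transformed code:
handle(21)
size -= 35
gain += 19 * count
rows = []
for speed in gain:
    if i <= gain:
        rows.append(5)
print(count)
print(size)
gain = gain + 24
rows = gain // 22
size = gain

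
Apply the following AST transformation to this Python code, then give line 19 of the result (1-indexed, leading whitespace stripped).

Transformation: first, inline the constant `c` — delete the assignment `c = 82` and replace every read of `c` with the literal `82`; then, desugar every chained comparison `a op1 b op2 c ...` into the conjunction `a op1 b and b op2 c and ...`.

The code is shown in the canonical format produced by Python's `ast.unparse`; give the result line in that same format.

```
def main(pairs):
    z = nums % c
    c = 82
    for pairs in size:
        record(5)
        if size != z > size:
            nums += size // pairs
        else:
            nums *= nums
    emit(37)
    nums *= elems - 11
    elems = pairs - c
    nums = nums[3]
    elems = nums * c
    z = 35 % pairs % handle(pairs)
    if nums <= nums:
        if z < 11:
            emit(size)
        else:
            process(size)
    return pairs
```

process(size)

Transformed code:
def main(pairs):
    z = nums % 82
    for pairs in size:
        record(5)
        if size != z and z > size:
            nums += size // pairs
        else:
            nums *= nums
    emit(37)
    nums *= elems - 11
    elems = pairs - 82
    nums = nums[3]
    elems = nums * 82
    z = 35 % pairs % handle(pairs)
    if nums <= nums:
        if z < 11:
            emit(size)
        else:
            process(size)
    return pairs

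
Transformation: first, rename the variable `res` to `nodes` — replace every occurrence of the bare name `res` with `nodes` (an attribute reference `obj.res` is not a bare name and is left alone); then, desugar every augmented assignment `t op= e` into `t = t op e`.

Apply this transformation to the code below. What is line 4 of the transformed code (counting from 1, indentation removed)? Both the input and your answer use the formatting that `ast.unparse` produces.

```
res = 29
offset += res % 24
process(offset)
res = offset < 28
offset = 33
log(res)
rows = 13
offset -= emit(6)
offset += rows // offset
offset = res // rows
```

nodes = offset < 28

Transformed code:
nodes = 29
offset = offset + nodes % 24
process(offset)
nodes = offset < 28
offset = 33
log(nodes)
rows = 13
offset = offset - emit(6)
offset = offset + rows // offset
offset = nodes // rows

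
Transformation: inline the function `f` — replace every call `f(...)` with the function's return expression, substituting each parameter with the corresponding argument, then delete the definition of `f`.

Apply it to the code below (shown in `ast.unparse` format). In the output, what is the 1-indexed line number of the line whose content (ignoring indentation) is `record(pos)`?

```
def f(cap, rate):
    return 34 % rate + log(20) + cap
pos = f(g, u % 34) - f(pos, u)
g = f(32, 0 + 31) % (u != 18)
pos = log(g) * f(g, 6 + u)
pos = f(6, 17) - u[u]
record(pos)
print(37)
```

5

Transformed code:
pos = 34 % (u % 34) + log(20) + g - (34 % u + log(20) + pos)
g = (34 % (0 + 31) + log(20) + 32) % (u != 18)
pos = log(g) * (34 % (6 + u) + log(20) + g)
pos = 34 % 17 + log(20) + 6 - u[u]
record(pos)
print(37)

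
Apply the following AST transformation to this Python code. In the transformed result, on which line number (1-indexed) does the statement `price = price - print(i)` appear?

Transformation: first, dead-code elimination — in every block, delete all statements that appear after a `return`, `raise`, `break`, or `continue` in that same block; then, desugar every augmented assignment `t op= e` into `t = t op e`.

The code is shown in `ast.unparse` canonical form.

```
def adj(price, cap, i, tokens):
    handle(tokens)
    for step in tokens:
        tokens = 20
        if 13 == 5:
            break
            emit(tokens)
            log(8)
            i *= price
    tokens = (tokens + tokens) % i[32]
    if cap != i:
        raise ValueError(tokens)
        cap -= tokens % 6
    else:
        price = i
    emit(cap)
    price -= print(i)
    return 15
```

13

Transformed code:
def adj(price, cap, i, tokens):
    handle(tokens)
    for step in tokens:
        tokens = 20
        if 13 == 5:
            break
    tokens = (tokens + tokens) % i[32]
    if cap != i:
        raise ValueError(tokens)
    else:
        price = i
    emit(cap)
    price = price - print(i)
    return 15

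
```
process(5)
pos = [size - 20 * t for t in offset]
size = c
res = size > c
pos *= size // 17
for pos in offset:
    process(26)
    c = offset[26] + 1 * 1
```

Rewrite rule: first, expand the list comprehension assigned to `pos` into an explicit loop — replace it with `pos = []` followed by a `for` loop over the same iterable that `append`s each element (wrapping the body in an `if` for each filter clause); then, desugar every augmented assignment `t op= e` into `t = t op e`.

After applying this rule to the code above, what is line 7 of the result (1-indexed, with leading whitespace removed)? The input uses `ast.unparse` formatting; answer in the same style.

pos = pos * (size // 17)

Transformed code:
process(5)
pos = []
for t in offset:
    pos.append(size - 20 * t)
size = c
res = size > c
pos = pos * (size // 17)
for pos in offset:
    process(26)
    c = offset[26] + 1 * 1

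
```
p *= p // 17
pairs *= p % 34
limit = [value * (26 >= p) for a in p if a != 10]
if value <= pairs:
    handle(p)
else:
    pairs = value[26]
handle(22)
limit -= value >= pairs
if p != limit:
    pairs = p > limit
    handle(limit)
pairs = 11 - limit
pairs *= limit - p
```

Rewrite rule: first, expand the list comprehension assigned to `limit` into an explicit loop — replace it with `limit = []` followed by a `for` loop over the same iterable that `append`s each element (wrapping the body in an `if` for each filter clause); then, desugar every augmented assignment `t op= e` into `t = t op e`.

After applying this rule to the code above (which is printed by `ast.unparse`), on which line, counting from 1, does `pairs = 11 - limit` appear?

Transformed code:
p = p * (p // 17)
pairs = pairs * (p % 34)
limit = []
for a in p:
    if a != 10:
        limit.append(value * (26 >= p))
if value <= pairs:
    handle(p)
else:
    pairs = value[26]
handle(22)
limit = limit - (value >= pairs)
if p != limit:
    pairs = p > limit
    handle(limit)
pairs = 11 - limit
pairs = pairs * (limit - p)

16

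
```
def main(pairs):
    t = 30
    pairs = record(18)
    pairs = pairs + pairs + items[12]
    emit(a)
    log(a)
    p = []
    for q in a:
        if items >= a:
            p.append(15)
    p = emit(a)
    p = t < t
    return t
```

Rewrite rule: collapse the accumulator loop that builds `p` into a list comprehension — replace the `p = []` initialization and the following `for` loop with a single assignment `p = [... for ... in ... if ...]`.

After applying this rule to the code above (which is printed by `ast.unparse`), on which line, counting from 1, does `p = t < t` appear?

Transformed code:
def main(pairs):
    t = 30
    pairs = record(18)
    pairs = pairs + pairs + items[12]
    emit(a)
    log(a)
    p = [15 for q in a if items >= a]
    p = emit(a)
    p = t < t
    return t

9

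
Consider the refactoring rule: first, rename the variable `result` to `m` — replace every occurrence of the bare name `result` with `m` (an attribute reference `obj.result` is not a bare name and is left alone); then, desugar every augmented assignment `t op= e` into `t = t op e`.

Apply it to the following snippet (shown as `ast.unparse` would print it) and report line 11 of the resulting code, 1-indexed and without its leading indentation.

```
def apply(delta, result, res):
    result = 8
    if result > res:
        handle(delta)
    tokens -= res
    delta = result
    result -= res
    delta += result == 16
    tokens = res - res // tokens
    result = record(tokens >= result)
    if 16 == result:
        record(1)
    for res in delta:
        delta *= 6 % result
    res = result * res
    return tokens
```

if 16 == m:

Transformed code:
def apply(delta, m, res):
    m = 8
    if m > res:
        handle(delta)
    tokens = tokens - res
    delta = m
    m = m - res
    delta = delta + (m == 16)
    tokens = res - res // tokens
    m = record(tokens >= m)
    if 16 == m:
        record(1)
    for res in delta:
        delta = delta * (6 % m)
    res = m * res
    return tokens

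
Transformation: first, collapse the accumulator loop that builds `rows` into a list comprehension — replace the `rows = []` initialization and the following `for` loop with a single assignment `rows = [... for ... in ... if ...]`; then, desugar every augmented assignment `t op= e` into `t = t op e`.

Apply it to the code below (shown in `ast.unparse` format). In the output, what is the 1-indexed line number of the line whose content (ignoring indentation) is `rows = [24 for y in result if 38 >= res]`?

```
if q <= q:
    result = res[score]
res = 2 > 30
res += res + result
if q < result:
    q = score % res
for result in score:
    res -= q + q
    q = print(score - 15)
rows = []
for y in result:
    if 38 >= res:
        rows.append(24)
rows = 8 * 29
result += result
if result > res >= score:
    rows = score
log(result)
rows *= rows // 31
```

10

Transformed code:
if q <= q:
    result = res[score]
res = 2 > 30
res = res + (res + result)
if q < result:
    q = score % res
for result in score:
    res = res - (q + q)
    q = print(score - 15)
rows = [24 for y in result if 38 >= res]
rows = 8 * 29
result = result + result
if result > res >= score:
    rows = score
log(result)
rows = rows * (rows // 31)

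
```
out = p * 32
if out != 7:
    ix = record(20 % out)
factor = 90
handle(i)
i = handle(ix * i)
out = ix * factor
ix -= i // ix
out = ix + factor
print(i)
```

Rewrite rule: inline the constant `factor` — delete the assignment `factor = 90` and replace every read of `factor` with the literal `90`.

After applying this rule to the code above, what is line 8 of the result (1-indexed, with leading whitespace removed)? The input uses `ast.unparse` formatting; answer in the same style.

out = ix + 90

Transformed code:
out = p * 32
if out != 7:
    ix = record(20 % out)
handle(i)
i = handle(ix * i)
out = ix * 90
ix -= i // ix
out = ix + 90
print(i)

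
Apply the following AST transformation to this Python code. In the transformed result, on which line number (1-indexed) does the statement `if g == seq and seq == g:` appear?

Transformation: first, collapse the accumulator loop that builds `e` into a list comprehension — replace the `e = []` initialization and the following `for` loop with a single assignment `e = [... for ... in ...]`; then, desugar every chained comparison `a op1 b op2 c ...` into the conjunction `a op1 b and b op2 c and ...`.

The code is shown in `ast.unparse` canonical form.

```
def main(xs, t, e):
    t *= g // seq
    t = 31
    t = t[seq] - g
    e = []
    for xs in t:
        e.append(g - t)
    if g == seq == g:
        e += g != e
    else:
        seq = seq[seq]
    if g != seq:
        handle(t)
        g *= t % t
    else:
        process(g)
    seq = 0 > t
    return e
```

6

Transformed code:
def main(xs, t, e):
    t *= g // seq
    t = 31
    t = t[seq] - g
    e = [g - t for xs in t]
    if g == seq and seq == g:
        e += g != e
    else:
        seq = seq[seq]
    if g != seq:
        handle(t)
        g *= t % t
    else:
        process(g)
    seq = 0 > t
    return e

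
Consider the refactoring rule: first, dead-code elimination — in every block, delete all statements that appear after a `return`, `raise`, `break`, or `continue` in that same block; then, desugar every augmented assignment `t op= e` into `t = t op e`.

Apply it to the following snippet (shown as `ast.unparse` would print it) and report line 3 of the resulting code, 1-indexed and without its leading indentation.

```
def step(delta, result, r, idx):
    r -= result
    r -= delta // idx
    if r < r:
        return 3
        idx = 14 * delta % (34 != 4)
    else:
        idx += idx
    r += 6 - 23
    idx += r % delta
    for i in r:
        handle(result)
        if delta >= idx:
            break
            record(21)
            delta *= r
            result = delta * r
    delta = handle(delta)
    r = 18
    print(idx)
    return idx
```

Transformed code:
def step(delta, result, r, idx):
    r = r - result
    r = r - delta // idx
    if r < r:
        return 3
    else:
        idx = idx + idx
    r = r + (6 - 23)
    idx = idx + r % delta
    for i in r:
        handle(result)
        if delta >= idx:
            break
    delta = handle(delta)
    r = 18
    print(idx)
    return idx

r = r - delta // idx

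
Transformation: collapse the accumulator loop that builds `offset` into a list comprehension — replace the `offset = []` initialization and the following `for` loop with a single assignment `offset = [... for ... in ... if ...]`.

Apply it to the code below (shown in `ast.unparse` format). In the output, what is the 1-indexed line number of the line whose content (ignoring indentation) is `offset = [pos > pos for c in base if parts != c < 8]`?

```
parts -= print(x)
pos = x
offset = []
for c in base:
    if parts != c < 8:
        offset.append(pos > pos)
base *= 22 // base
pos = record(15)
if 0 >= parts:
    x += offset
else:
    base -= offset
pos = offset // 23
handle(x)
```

3

Transformed code:
parts -= print(x)
pos = x
offset = [pos > pos for c in base if parts != c < 8]
base *= 22 // base
pos = record(15)
if 0 >= parts:
    x += offset
else:
    base -= offset
pos = offset // 23
handle(x)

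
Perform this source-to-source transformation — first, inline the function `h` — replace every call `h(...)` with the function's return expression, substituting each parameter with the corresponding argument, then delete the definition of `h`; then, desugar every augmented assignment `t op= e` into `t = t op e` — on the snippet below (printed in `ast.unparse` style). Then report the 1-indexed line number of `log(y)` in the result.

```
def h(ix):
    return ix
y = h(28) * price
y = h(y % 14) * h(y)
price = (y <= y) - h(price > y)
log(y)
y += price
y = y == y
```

4

Transformed code:
y = 28 * price
y = y % 14 * y
price = (y <= y) - (price > y)
log(y)
y = y + price
y = y == y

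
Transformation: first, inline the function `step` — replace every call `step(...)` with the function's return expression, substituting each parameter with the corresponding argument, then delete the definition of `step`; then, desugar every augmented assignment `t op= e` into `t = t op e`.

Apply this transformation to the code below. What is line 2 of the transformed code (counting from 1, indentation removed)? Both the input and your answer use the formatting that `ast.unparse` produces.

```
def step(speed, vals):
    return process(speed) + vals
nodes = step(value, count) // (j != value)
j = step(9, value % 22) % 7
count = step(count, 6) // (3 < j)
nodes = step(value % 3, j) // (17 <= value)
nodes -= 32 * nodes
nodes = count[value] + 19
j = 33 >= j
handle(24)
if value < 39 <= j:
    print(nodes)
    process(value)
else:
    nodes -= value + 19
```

j = (process(9) + value % 22) % 7

Transformed code:
nodes = (process(value) + count) // (j != value)
j = (process(9) + value % 22) % 7
count = (process(count) + 6) // (3 < j)
nodes = (process(value % 3) + j) // (17 <= value)
nodes = nodes - 32 * nodes
nodes = count[value] + 19
j = 33 >= j
handle(24)
if value < 39 <= j:
    print(nodes)
    process(value)
else:
    nodes = nodes - (value + 19)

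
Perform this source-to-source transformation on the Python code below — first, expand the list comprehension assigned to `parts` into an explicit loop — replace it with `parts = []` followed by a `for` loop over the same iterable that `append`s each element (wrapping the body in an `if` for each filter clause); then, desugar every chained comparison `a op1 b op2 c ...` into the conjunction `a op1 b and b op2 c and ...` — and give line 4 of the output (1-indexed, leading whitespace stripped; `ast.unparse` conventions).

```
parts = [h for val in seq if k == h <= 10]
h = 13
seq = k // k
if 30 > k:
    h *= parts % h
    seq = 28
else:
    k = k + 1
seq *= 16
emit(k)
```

parts.append(h)

Transformed code:
parts = []
for val in seq:
    if k == h and h <= 10:
        parts.append(h)
h = 13
seq = k // k
if 30 > k:
    h *= parts % h
    seq = 28
else:
    k = k + 1
seq *= 16
emit(k)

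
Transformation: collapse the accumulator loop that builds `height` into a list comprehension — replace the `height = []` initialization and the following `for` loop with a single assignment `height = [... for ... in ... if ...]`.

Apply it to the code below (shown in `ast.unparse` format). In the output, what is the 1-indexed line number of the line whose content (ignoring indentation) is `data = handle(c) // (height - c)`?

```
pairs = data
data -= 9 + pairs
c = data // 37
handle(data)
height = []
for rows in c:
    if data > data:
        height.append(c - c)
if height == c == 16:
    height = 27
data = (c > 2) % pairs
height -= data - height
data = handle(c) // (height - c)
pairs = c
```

Transformed code:
pairs = data
data -= 9 + pairs
c = data // 37
handle(data)
height = [c - c for rows in c if data > data]
if height == c == 16:
    height = 27
data = (c > 2) % pairs
height -= data - height
data = handle(c) // (height - c)
pairs = c

10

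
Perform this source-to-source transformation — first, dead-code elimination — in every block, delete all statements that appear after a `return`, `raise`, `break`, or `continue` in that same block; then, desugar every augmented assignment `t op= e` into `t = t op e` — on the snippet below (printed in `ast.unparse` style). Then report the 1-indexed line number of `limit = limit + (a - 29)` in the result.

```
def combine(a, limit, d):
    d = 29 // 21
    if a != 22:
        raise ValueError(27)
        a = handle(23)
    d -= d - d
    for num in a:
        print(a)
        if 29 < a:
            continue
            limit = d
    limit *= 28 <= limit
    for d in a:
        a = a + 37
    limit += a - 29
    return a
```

Transformed code:
def combine(a, limit, d):
    d = 29 // 21
    if a != 22:
        raise ValueError(27)
    d = d - (d - d)
    for num in a:
        print(a)
        if 29 < a:
            continue
    limit = limit * (28 <= limit)
    for d in a:
        a = a + 37
    limit = limit + (a - 29)
    return a

13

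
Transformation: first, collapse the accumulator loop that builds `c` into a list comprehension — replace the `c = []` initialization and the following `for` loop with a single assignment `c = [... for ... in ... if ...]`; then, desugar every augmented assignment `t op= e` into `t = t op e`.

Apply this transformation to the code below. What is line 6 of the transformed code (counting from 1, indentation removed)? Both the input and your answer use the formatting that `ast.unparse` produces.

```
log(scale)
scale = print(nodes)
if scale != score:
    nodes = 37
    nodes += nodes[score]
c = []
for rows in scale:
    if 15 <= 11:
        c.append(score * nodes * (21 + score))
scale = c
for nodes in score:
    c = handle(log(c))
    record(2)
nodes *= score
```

Transformed code:
log(scale)
scale = print(nodes)
if scale != score:
    nodes = 37
    nodes = nodes + nodes[score]
c = [score * nodes * (21 + score) for rows in scale if 15 <= 11]
scale = c
for nodes in score:
    c = handle(log(c))
    record(2)
nodes = nodes * score

c = [score * nodes * (21 + score) for rows in scale if 15 <= 11]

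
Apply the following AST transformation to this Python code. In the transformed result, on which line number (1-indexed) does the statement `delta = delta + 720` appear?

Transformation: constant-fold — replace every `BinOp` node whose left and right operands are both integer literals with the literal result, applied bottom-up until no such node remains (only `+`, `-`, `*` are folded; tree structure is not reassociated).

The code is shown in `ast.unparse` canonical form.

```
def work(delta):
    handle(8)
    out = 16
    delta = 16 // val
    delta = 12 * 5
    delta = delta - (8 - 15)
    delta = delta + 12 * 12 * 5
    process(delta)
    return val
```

Transformed code:
def work(delta):
    handle(8)
    out = 16
    delta = 16 // val
    delta = 60
    delta = delta - -7
    delta = delta + 720
    process(delta)
    return val

7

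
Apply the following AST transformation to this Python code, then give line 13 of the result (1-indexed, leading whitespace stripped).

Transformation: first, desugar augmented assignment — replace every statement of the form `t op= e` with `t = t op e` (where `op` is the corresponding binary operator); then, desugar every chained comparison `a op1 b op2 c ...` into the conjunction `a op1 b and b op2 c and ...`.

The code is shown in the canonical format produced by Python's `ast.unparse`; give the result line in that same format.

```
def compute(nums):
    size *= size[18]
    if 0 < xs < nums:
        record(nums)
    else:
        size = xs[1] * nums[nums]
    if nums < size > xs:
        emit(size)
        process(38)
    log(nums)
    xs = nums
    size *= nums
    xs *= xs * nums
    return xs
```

Transformed code:
def compute(nums):
    size = size * size[18]
    if 0 < xs and xs < nums:
        record(nums)
    else:
        size = xs[1] * nums[nums]
    if nums < size and size > xs:
        emit(size)
        process(38)
    log(nums)
    xs = nums
    size = size * nums
    xs = xs * (xs * nums)
    return xs

xs = xs * (xs * nums)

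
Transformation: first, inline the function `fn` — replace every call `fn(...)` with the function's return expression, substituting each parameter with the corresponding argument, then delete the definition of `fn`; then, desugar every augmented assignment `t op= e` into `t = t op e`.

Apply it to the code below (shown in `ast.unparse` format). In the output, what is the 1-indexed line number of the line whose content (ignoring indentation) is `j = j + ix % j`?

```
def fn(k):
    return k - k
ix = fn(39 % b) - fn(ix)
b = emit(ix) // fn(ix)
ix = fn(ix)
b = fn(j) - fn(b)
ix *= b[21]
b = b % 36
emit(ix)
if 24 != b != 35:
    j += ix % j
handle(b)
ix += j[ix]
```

Transformed code:
ix = 39 % b - 39 % b - (ix - ix)
b = emit(ix) // (ix - ix)
ix = ix - ix
b = j - j - (b - b)
ix = ix * b[21]
b = b % 36
emit(ix)
if 24 != b != 35:
    j = j + ix % j
handle(b)
ix = ix + j[ix]

9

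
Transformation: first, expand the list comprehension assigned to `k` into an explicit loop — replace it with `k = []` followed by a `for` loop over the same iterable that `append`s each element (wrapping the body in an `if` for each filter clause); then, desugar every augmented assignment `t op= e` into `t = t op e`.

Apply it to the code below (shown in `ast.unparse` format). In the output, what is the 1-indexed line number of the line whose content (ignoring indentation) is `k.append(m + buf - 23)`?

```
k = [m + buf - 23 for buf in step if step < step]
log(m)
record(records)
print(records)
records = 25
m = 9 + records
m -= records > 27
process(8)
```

Transformed code:
k = []
for buf in step:
    if step < step:
        k.append(m + buf - 23)
log(m)
record(records)
print(records)
records = 25
m = 9 + records
m = m - (records > 27)
process(8)

4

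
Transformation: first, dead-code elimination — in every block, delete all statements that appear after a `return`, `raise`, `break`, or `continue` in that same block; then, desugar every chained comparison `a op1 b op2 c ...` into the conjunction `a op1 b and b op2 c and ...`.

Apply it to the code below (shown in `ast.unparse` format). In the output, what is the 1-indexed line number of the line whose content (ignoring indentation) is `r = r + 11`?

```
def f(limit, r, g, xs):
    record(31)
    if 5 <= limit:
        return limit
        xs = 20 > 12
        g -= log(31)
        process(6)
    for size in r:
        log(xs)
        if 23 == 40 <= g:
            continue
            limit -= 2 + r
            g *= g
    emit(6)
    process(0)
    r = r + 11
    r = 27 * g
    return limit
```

Transformed code:
def f(limit, r, g, xs):
    record(31)
    if 5 <= limit:
        return limit
    for size in r:
        log(xs)
        if 23 == 40 and 40 <= g:
            continue
    emit(6)
    process(0)
    r = r + 11
    r = 27 * g
    return limit

11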